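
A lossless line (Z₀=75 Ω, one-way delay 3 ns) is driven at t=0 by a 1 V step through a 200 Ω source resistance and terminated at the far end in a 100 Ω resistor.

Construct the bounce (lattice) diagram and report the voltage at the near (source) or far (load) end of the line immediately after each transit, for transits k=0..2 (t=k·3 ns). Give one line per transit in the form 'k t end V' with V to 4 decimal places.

Γ_L=0.142857, Γ_S=0.454545; launch V₁=1·75/275=0.272727
k=0 src: V=0.2727
k=1 load: inc=0.272727, refl=0.272727·0.142857=0.0390; V=0.000000+0.272727+0.038961=0.3117
k=2 src: inc=0.038961, refl=0.038961·0.454545=0.0177; V=0.272727+0.038961+0.017710=0.3294

0 0 source 0.2727
1 3 load 0.3117
2 6 source 0.3294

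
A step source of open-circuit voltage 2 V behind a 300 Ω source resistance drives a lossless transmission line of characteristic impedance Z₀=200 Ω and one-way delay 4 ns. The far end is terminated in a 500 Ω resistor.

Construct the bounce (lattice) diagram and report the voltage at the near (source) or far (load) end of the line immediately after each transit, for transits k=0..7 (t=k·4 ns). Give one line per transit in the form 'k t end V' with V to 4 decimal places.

0 0 source 0.8000
1 4 load 1.1429
2 8 source 1.2114
3 12 load 1.2408
4 16 source 1.2467
5 20 load 1.2492
6 24 source 1.2497
7 28 load 1.2499

Γ_L=0.428571, Γ_S=0.200000; launch V₁=2·200/500=0.800000
k=0 src: V=0.8000
k=1 load: inc=0.800000, refl=0.800000·0.428571=0.3429; V=0.000000+0.800000+0.342857=1.1429
k=2 src: inc=0.342857, refl=0.342857·0.200000=0.0686; V=0.800000+0.342857+0.068571=1.2114
k=3 load: inc=0.068571, refl=0.068571·0.428571=0.0294; V=1.142857+0.068571+0.029388=1.2408
k=4 src: inc=0.029388, refl=0.029388·0.200000=0.0059; V=1.211429+0.029388+0.005878=1.2467
k=5 load: inc=0.005878, refl=0.005878·0.428571=0.0025; V=1.240816+0.005878+0.002519=1.2492
k=6 src: inc=0.002519, refl=0.002519·0.200000=0.0005; V=1.246694+0.002519+0.000504=1.2497
k=7 load: inc=0.000504, refl=0.000504·0.428571=0.0002; V=1.249213+0.000504+0.000216=1.2499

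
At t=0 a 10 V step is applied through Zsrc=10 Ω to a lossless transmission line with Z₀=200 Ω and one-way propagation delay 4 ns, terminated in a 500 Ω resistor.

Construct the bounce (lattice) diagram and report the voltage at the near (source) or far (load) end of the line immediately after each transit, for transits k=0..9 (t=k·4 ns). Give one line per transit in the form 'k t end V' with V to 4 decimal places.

Γ_L=0.428571, Γ_S=-0.904762; launch V₁=10·200/210=9.523810
k=0 src: V=9.5238
k=1 load: inc=9.523810, refl=9.523810·0.428571=4.0816; V=0.000000+9.523810+4.081633=13.6054
k=2 src: inc=4.081633, refl=4.081633·-0.904762=-3.6929; V=9.523810+4.081633+-3.692906=9.9125
k=3 load: inc=-3.692906, refl=-3.692906·0.428571=-1.5827; V=13.605442+-3.692906+-1.582674=8.3299
k=4 src: inc=-1.582674, refl=-1.582674·-0.904762=1.4319; V=9.912536+-1.582674+1.431943=9.7618
k=5 load: inc=1.431943, refl=1.431943·0.428571=0.6137; V=8.329863+1.431943+0.613690=10.3755
k=6 src: inc=0.613690, refl=0.613690·-0.904762=-0.5552; V=9.761806+0.613690+-0.555243=9.8203
k=7 load: inc=-0.555243, refl=-0.555243·0.428571=-0.2380; V=10.375495+-0.555243+-0.237961=9.5823
k=8 src: inc=-0.237961, refl=-0.237961·-0.904762=0.2153; V=9.820252+-0.237961+0.215298=9.7976
k=9 load: inc=0.215298, refl=0.215298·0.428571=0.0923; V=9.582291+0.215298+0.092271=9.8899

0 0 source 9.5238
1 4 load 13.6054
2 8 source 9.9125
3 12 load 8.3299
4 16 source 9.7618
5 20 load 10.3755
6 24 source 9.8203
7 28 load 9.5823
8 32 source 9.7976
9 36 load 9.8899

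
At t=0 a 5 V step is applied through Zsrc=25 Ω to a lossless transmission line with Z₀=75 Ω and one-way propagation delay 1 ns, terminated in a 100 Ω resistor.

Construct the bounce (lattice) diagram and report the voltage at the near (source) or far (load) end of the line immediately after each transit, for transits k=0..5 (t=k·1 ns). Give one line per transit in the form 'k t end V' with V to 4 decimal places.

0 0 source 3.7500
1 1 load 4.2857
2 2 source 4.0179
3 3 load 3.9796
4 4 source 3.9987
5 5 load 4.0015

Γ_L=0.142857, Γ_S=-0.500000; launch V₁=5·75/100=3.750000
k=0 src: V=3.7500
k=1 load: inc=3.750000, refl=3.750000·0.142857=0.5357; V=0.000000+3.750000+0.535714=4.2857
k=2 src: inc=0.535714, refl=0.535714·-0.500000=-0.2679; V=3.750000+0.535714+-0.267857=4.0179
k=3 load: inc=-0.267857, refl=-0.267857·0.142857=-0.0383; V=4.285714+-0.267857+-0.038265=3.9796
k=4 src: inc=-0.038265, refl=-0.038265·-0.500000=0.0191; V=4.017857+-0.038265+0.019133=3.9987
k=5 load: inc=0.019133, refl=0.019133·0.142857=0.0027; V=3.979592+0.019133+0.002733=4.0015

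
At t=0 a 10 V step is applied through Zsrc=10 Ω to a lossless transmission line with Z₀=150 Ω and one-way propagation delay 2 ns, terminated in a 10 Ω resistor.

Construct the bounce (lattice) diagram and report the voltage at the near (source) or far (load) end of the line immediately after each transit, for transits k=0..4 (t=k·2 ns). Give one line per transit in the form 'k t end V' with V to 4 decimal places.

Γ_L=-0.875000, Γ_S=-0.875000; launch V₁=10·150/160=9.375000
k=0 src: V=9.3750
k=1 load: inc=9.375000, refl=9.375000·-0.875000=-8.2031; V=0.000000+9.375000+-8.203125=1.1719
k=2 src: inc=-8.203125, refl=-8.203125·-0.875000=7.1777; V=9.375000+-8.203125+7.177734=8.3496
k=3 load: inc=7.177734, refl=7.177734·-0.875000=-6.2805; V=1.171875+7.177734+-6.280518=2.0691
k=4 src: inc=-6.280518, refl=-6.280518·-0.875000=5.4955; V=8.349609+-6.280518+5.495453=7.5645

0 0 source 9.3750
1 2 load 1.1719
2 4 source 8.3496
3 6 load 2.0691
4 8 source 7.5645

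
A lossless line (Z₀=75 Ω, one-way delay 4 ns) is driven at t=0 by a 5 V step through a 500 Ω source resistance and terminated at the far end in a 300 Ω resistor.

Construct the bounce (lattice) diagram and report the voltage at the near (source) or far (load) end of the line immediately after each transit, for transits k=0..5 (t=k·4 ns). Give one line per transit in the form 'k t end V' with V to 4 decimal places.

Γ_L=0.600000, Γ_S=0.739130; launch V₁=5·75/575=0.652174
k=0 src: V=0.6522
k=1 load: inc=0.652174, refl=0.652174·0.600000=0.3913; V=0.000000+0.652174+0.391304=1.0435
k=2 src: inc=0.391304, refl=0.391304·0.739130=0.2892; V=0.652174+0.391304+0.289225=1.3327
k=3 load: inc=0.289225, refl=0.289225·0.600000=0.1735; V=1.043478+0.289225+0.173535=1.5062
k=4 src: inc=0.173535, refl=0.173535·0.739130=0.1283; V=1.332703+0.173535+0.128265=1.6345
k=5 load: inc=0.128265, refl=0.128265·0.600000=0.0770; V=1.506238+0.128265+0.076959=1.7115

0 0 source 0.6522
1 4 load 1.0435
2 8 source 1.3327
3 12 load 1.5062
4 16 source 1.6345
5 20 load 1.7115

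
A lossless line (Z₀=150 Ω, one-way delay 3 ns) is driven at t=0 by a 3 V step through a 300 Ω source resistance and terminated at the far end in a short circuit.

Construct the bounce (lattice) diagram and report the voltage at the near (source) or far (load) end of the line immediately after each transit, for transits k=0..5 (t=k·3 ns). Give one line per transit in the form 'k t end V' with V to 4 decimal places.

Γ_L=-1.000000, Γ_S=0.333333; launch V₁=3·150/450=1.000000
k=0 src: V=1.0000
k=1 load: inc=1.000000, refl=1.000000·-1.000000=-1.0000; V=0.000000+1.000000+-1.000000=0.0000
k=2 src: inc=-1.000000, refl=-1.000000·0.333333=-0.3333; V=1.000000+-1.000000+-0.333333=-0.3333
k=3 load: inc=-0.333333, refl=-0.333333·-1.000000=0.3333; V=0.000000+-0.333333+0.333333=0.0000
k=4 src: inc=0.333333, refl=0.333333·0.333333=0.1111; V=-0.333333+0.333333+0.111111=0.1111
k=5 load: inc=0.111111, refl=0.111111·-1.000000=-0.1111; V=0.000000+0.111111+-0.111111=0.0000

0 0 source 1.0000
1 3 load 0.0000
2 6 source -0.3333
3 9 load 0.0000
4 12 source 0.1111
5 15 load 0.0000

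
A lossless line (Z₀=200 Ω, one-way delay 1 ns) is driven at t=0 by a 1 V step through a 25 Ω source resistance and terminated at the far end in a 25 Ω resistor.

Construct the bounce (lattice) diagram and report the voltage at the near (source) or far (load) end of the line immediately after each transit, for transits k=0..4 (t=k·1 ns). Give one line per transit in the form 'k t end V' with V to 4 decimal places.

0 0 source 0.8889
1 1 load 0.1975
2 2 source 0.7353
3 3 load 0.3170
4 4 source 0.6423

Γ_L=-0.777778, Γ_S=-0.777778; launch V₁=1·200/225=0.888889
k=0 src: V=0.8889
k=1 load: inc=0.888889, refl=0.888889·-0.777778=-0.6914; V=0.000000+0.888889+-0.691358=0.1975
k=2 src: inc=-0.691358, refl=-0.691358·-0.777778=0.5377; V=0.888889+-0.691358+0.537723=0.7353
k=3 load: inc=0.537723, refl=0.537723·-0.777778=-0.4182; V=0.197531+0.537723+-0.418229=0.3170
k=4 src: inc=-0.418229, refl=-0.418229·-0.777778=0.3253; V=0.735254+-0.418229+0.325289=0.6423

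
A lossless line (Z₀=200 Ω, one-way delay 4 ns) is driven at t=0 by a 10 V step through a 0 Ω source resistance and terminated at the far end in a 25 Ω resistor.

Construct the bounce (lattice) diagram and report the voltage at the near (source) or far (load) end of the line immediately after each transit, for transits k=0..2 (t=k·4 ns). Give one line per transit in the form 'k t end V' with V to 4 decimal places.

0 0 source 10.0000
1 4 load 2.2222
2 8 source 10.0000

Γ_L=-0.777778, Γ_S=-1.000000; launch V₁=10·200/200=10.000000
k=0 src: V=10.0000
k=1 load: inc=10.000000, refl=10.000000·-0.777778=-7.7778; V=0.000000+10.000000+-7.777778=2.2222
k=2 src: inc=-7.777778, refl=-7.777778·-1.000000=7.7778; V=10.000000+-7.777778+7.777778=10.0000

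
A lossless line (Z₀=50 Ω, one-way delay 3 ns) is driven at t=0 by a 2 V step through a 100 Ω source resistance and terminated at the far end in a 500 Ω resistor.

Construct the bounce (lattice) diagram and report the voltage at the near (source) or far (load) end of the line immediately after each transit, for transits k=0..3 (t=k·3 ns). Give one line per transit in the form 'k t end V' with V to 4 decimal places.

0 0 source 0.6667
1 3 load 1.2121
2 6 source 1.3939
3 9 load 1.5427

Γ_L=0.818182, Γ_S=0.333333; launch V₁=2·50/150=0.666667
k=0 src: V=0.6667
k=1 load: inc=0.666667, refl=0.666667·0.818182=0.5455; V=0.000000+0.666667+0.545455=1.2121
k=2 src: inc=0.545455, refl=0.545455·0.333333=0.1818; V=0.666667+0.545455+0.181818=1.3939
k=3 load: inc=0.181818, refl=0.181818·0.818182=0.1488; V=1.212121+0.181818+0.148760=1.5427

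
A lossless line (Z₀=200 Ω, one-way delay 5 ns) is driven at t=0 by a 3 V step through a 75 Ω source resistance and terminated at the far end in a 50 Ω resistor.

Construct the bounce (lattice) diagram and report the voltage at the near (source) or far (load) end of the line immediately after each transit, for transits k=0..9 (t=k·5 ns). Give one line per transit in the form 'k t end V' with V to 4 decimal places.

0 0 source 2.1818
1 5 load 0.8727
2 10 source 1.4678
3 15 load 1.1107
4 20 source 1.2730
5 25 load 1.1757
6 30 source 1.2199
7 35 load 1.1934
8 40 source 1.2054
9 45 load 1.1982

Γ_L=-0.600000, Γ_S=-0.454545; launch V₁=3·200/275=2.181818
k=0 src: V=2.1818
k=1 load: inc=2.181818, refl=2.181818·-0.600000=-1.3091; V=0.000000+2.181818+-1.309091=0.8727
k=2 src: inc=-1.309091, refl=-1.309091·-0.454545=0.5950; V=2.181818+-1.309091+0.595041=1.4678
k=3 load: inc=0.595041, refl=0.595041·-0.600000=-0.3570; V=0.872727+0.595041+-0.357025=1.1107
k=4 src: inc=-0.357025, refl=-0.357025·-0.454545=0.1623; V=1.467769+-0.357025+0.162284=1.2730
k=5 load: inc=0.162284, refl=0.162284·-0.600000=-0.0974; V=1.110744+0.162284+-0.097370=1.1757
k=6 src: inc=-0.097370, refl=-0.097370·-0.454545=0.0443; V=1.273028+-0.097370+0.044259=1.2199
k=7 load: inc=0.044259, refl=0.044259·-0.600000=-0.0266; V=1.175657+0.044259+-0.026556=1.1934
k=8 src: inc=-0.026556, refl=-0.026556·-0.454545=0.0121; V=1.219917+-0.026556+0.012071=1.2054
k=9 load: inc=0.012071, refl=0.012071·-0.600000=-0.0072; V=1.193361+0.012071+-0.007242=1.1982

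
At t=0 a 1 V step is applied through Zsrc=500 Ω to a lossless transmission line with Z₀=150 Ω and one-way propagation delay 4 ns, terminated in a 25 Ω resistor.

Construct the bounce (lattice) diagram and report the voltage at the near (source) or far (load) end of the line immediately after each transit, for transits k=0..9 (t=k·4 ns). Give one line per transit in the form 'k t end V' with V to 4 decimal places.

Γ_L=-0.714286, Γ_S=0.538462; launch V₁=1·150/650=0.230769
k=0 src: V=0.2308
k=1 load: inc=0.230769, refl=0.230769·-0.714286=-0.1648; V=0.000000+0.230769+-0.164835=0.0659
k=2 src: inc=-0.164835, refl=-0.164835·0.538462=-0.0888; V=0.230769+-0.164835+-0.088757=-0.0228
k=3 load: inc=-0.088757, refl=-0.088757·-0.714286=0.0634; V=0.065934+-0.088757+0.063398=0.0406
k=4 src: inc=0.063398, refl=0.063398·0.538462=0.0341; V=-0.022823+0.063398+0.034137=0.0747
k=5 load: inc=0.034137, refl=0.034137·-0.714286=-0.0244; V=0.040575+0.034137+-0.024384=0.0503
k=6 src: inc=-0.024384, refl=-0.024384·0.538462=-0.0131; V=0.074712+-0.024384+-0.013130=0.0372
k=7 load: inc=-0.013130, refl=-0.013130·-0.714286=0.0094; V=0.050328+-0.013130+0.009378=0.0466
k=8 src: inc=0.009378, refl=0.009378·0.538462=0.0050; V=0.037199+0.009378+0.005050=0.0516
k=9 load: inc=0.005050, refl=0.005050·-0.714286=-0.0036; V=0.046577+0.005050+-0.003607=0.0480

0 0 source 0.2308
1 4 load 0.0659
2 8 source -0.0228
3 12 load 0.0406
4 16 source 0.0747
5 20 load 0.0503
6 24 source 0.0372
7 28 load 0.0466
8 32 source 0.0516
9 36 load 0.0480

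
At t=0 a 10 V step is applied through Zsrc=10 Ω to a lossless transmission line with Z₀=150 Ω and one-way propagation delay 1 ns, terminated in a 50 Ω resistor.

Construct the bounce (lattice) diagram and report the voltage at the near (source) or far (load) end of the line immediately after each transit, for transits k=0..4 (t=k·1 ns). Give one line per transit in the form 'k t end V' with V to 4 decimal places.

0 0 source 9.3750
1 1 load 4.6875
2 2 source 8.7891
3 3 load 6.7383
4 4 source 8.5327

Γ_L=-0.500000, Γ_S=-0.875000; launch V₁=10·150/160=9.375000
k=0 src: V=9.3750
k=1 load: inc=9.375000, refl=9.375000·-0.500000=-4.6875; V=0.000000+9.375000+-4.687500=4.6875
k=2 src: inc=-4.687500, refl=-4.687500·-0.875000=4.1016; V=9.375000+-4.687500+4.101562=8.7891
k=3 load: inc=4.101562, refl=4.101562·-0.500000=-2.0508; V=4.687500+4.101562+-2.050781=6.7383
k=4 src: inc=-2.050781, refl=-2.050781·-0.875000=1.7944; V=8.789062+-2.050781+1.794434=8.5327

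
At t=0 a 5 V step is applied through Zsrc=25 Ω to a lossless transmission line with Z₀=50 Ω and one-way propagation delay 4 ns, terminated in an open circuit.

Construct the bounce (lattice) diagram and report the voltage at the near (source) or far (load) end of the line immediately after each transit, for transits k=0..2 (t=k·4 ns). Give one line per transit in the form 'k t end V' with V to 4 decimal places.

0 0 source 3.3333
1 4 load 6.6667
2 8 source 5.5556

Γ_L=1.000000, Γ_S=-0.333333; launch V₁=5·50/75=3.333333
k=0 src: V=3.3333
k=1 load: inc=3.333333, refl=3.333333·1.000000=3.3333; V=0.000000+3.333333+3.333333=6.6667
k=2 src: inc=3.333333, refl=3.333333·-0.333333=-1.1111; V=3.333333+3.333333+-1.111111=5.5556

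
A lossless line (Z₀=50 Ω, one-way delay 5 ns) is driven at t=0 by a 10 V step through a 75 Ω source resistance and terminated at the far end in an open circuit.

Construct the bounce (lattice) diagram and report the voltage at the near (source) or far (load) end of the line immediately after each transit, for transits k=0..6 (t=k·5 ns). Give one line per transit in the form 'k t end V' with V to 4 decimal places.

Γ_L=1.000000, Γ_S=0.200000; launch V₁=10·50/125=4.000000
k=0 src: V=4.0000
k=1 load: inc=4.000000, refl=4.000000·1.000000=4.0000; V=0.000000+4.000000+4.000000=8.0000
k=2 src: inc=4.000000, refl=4.000000·0.200000=0.8000; V=4.000000+4.000000+0.800000=8.8000
k=3 load: inc=0.800000, refl=0.800000·1.000000=0.8000; V=8.000000+0.800000+0.800000=9.6000
k=4 src: inc=0.800000, refl=0.800000·0.200000=0.1600; V=8.800000+0.800000+0.160000=9.7600
k=5 load: inc=0.160000, refl=0.160000·1.000000=0.1600; V=9.600000+0.160000+0.160000=9.9200
k=6 src: inc=0.160000, refl=0.160000·0.200000=0.0320; V=9.760000+0.160000+0.032000=9.9520

0 0 source 4.0000
1 5 load 8.0000
2 10 source 8.8000
3 15 load 9.6000
4 20 source 9.7600
5 25 load 9.9200
6 30 source 9.9520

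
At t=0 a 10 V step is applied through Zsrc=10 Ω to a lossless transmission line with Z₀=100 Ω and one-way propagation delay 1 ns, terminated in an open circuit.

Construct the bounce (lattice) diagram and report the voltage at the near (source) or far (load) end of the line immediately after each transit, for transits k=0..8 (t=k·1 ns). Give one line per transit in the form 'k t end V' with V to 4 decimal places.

0 0 source 9.0909
1 1 load 18.1818
2 2 source 10.7438
3 3 load 3.3058
4 4 source 9.3914
5 5 load 15.4771
6 6 source 10.4979
7 7 load 5.5187
8 8 source 9.5926

Γ_L=1.000000, Γ_S=-0.818182; launch V₁=10·100/110=9.090909
k=0 src: V=9.0909
k=1 load: inc=9.090909, refl=9.090909·1.000000=9.0909; V=0.000000+9.090909+9.090909=18.1818
k=2 src: inc=9.090909, refl=9.090909·-0.818182=-7.4380; V=9.090909+9.090909+-7.438017=10.7438
k=3 load: inc=-7.438017, refl=-7.438017·1.000000=-7.4380; V=18.181818+-7.438017+-7.438017=3.3058
k=4 src: inc=-7.438017, refl=-7.438017·-0.818182=6.0856; V=10.743802+-7.438017+6.085650=9.3914
k=5 load: inc=6.085650, refl=6.085650·1.000000=6.0856; V=3.305785+6.085650+6.085650=15.4771
k=6 src: inc=6.085650, refl=6.085650·-0.818182=-4.9792; V=9.391435+6.085650+-4.979168=10.4979
k=7 load: inc=-4.979168, refl=-4.979168·1.000000=-4.9792; V=15.477085+-4.979168+-4.979168=5.5187
k=8 src: inc=-4.979168, refl=-4.979168·-0.818182=4.0739; V=10.497917+-4.979168+4.073865=9.5926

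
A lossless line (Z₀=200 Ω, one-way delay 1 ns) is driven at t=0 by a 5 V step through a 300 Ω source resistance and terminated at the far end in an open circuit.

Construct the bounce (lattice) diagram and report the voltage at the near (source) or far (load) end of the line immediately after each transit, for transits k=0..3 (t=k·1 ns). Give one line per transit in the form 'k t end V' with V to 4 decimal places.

0 0 source 2.0000
1 1 load 4.0000
2 2 source 4.4000
3 3 load 4.8000

Γ_L=1.000000, Γ_S=0.200000; launch V₁=5·200/500=2.000000
k=0 src: V=2.0000
k=1 load: inc=2.000000, refl=2.000000·1.000000=2.0000; V=0.000000+2.000000+2.000000=4.0000
k=2 src: inc=2.000000, refl=2.000000·0.200000=0.4000; V=2.000000+2.000000+0.400000=4.4000
k=3 load: inc=0.400000, refl=0.400000·1.000000=0.4000; V=4.000000+0.400000+0.400000=4.8000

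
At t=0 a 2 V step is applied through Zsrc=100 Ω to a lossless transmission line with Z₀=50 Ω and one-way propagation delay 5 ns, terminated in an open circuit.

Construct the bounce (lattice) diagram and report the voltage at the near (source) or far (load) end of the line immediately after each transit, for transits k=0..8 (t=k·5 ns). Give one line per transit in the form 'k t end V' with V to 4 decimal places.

0 0 source 0.6667
1 5 load 1.3333
2 10 source 1.5556
3 15 load 1.7778
4 20 source 1.8519
5 25 load 1.9259
6 30 source 1.9506
7 35 load 1.9753
8 40 source 1.9835

Γ_L=1.000000, Γ_S=0.333333; launch V₁=2·50/150=0.666667
k=0 src: V=0.6667
k=1 load: inc=0.666667, refl=0.666667·1.000000=0.6667; V=0.000000+0.666667+0.666667=1.3333
k=2 src: inc=0.666667, refl=0.666667·0.333333=0.2222; V=0.666667+0.666667+0.222222=1.5556
k=3 load: inc=0.222222, refl=0.222222·1.000000=0.2222; V=1.333333+0.222222+0.222222=1.7778
k=4 src: inc=0.222222, refl=0.222222·0.333333=0.0741; V=1.555556+0.222222+0.074074=1.8519
k=5 load: inc=0.074074, refl=0.074074·1.000000=0.0741; V=1.777778+0.074074+0.074074=1.9259
k=6 src: inc=0.074074, refl=0.074074·0.333333=0.0247; V=1.851852+0.074074+0.024691=1.9506
k=7 load: inc=0.024691, refl=0.024691·1.000000=0.0247; V=1.925926+0.024691+0.024691=1.9753
k=8 src: inc=0.024691, refl=0.024691·0.333333=0.0082; V=1.950617+0.024691+0.008230=1.9835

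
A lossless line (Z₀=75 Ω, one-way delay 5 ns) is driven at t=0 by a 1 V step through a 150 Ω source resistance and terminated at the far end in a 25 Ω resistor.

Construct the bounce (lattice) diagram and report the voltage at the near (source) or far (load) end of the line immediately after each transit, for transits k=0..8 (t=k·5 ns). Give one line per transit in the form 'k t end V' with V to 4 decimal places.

Γ_L=-0.500000, Γ_S=0.333333; launch V₁=1·75/225=0.333333
k=0 src: V=0.3333
k=1 load: inc=0.333333, refl=0.333333·-0.500000=-0.1667; V=0.000000+0.333333+-0.166667=0.1667
k=2 src: inc=-0.166667, refl=-0.166667·0.333333=-0.0556; V=0.333333+-0.166667+-0.055556=0.1111
k=3 load: inc=-0.055556, refl=-0.055556·-0.500000=0.0278; V=0.166667+-0.055556+0.027778=0.1389
k=4 src: inc=0.027778, refl=0.027778·0.333333=0.0093; V=0.111111+0.027778+0.009259=0.1481
k=5 load: inc=0.009259, refl=0.009259·-0.500000=-0.0046; V=0.138889+0.009259+-0.004630=0.1435
k=6 src: inc=-0.004630, refl=-0.004630·0.333333=-0.0015; V=0.148148+-0.004630+-0.001543=0.1420
k=7 load: inc=-0.001543, refl=-0.001543·-0.500000=0.0008; V=0.143519+-0.001543+0.000772=0.1427
k=8 src: inc=0.000772, refl=0.000772·0.333333=0.0003; V=0.141975+0.000772+0.000257=0.1430

0 0 source 0.3333
1 5 load 0.1667
2 10 source 0.1111
3 15 load 0.1389
4 20 source 0.1481
5 25 load 0.1435
6 30 source 0.1420
7 35 load 0.1427
8 40 source 0.1430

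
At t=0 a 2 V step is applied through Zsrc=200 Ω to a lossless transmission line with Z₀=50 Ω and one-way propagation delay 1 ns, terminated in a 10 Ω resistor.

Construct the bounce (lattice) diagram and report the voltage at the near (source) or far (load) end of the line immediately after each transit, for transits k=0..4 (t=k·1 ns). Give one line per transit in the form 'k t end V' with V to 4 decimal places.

Γ_L=-0.666667, Γ_S=0.600000; launch V₁=2·50/250=0.400000
k=0 src: V=0.4000
k=1 load: inc=0.400000, refl=0.400000·-0.666667=-0.2667; V=0.000000+0.400000+-0.266667=0.1333
k=2 src: inc=-0.266667, refl=-0.266667·0.600000=-0.1600; V=0.400000+-0.266667+-0.160000=-0.0267
k=3 load: inc=-0.160000, refl=-0.160000·-0.666667=0.1067; V=0.133333+-0.160000+0.106667=0.0800
k=4 src: inc=0.106667, refl=0.106667·0.600000=0.0640; V=-0.026667+0.106667+0.064000=0.1440

0 0 source 0.4000
1 1 load 0.1333
2 2 source -0.0267
3 3 load 0.0800
4 4 source 0.1440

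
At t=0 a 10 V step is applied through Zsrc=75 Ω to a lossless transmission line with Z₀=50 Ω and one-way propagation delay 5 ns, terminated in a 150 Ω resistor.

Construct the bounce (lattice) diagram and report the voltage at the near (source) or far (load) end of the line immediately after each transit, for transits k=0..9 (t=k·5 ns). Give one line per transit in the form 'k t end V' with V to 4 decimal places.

Γ_L=0.500000, Γ_S=0.200000; launch V₁=10·50/125=4.000000
k=0 src: V=4.0000
k=1 load: inc=4.000000, refl=4.000000·0.500000=2.0000; V=0.000000+4.000000+2.000000=6.0000
k=2 src: inc=2.000000, refl=2.000000·0.200000=0.4000; V=4.000000+2.000000+0.400000=6.4000
k=3 load: inc=0.400000, refl=0.400000·0.500000=0.2000; V=6.000000+0.400000+0.200000=6.6000
k=4 src: inc=0.200000, refl=0.200000·0.200000=0.0400; V=6.400000+0.200000+0.040000=6.6400
k=5 load: inc=0.040000, refl=0.040000·0.500000=0.0200; V=6.600000+0.040000+0.020000=6.6600
k=6 src: inc=0.020000, refl=0.020000·0.200000=0.0040; V=6.640000+0.020000+0.004000=6.6640
k=7 load: inc=0.004000, refl=0.004000·0.500000=0.0020; V=6.660000+0.004000+0.002000=6.6660
k=8 src: inc=0.002000, refl=0.002000·0.200000=0.0004; V=6.664000+0.002000+0.000400=6.6664
k=9 load: inc=0.000400, refl=0.000400·0.500000=0.0002; V=6.666000+0.000400+0.000200=6.6666

0 0 source 4.0000
1 5 load 6.0000
2 10 source 6.4000
3 15 load 6.6000
4 20 source 6.6400
5 25 load 6.6600
6 30 source 6.6640
7 35 load 6.6660
8 40 source 6.6664
9 45 load 6.6666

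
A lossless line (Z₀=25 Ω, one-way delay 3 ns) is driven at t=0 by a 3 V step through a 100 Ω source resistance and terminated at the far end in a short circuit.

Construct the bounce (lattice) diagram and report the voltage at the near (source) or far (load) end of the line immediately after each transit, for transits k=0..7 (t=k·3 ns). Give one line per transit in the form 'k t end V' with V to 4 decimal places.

Γ_L=-1.000000, Γ_S=0.600000; launch V₁=3·25/125=0.600000
k=0 src: V=0.6000
k=1 load: inc=0.600000, refl=0.600000·-1.000000=-0.6000; V=0.000000+0.600000+-0.600000=0.0000
k=2 src: inc=-0.600000, refl=-0.600000·0.600000=-0.3600; V=0.600000+-0.600000+-0.360000=-0.3600
k=3 load: inc=-0.360000, refl=-0.360000·-1.000000=0.3600; V=0.000000+-0.360000+0.360000=0.0000
k=4 src: inc=0.360000, refl=0.360000·0.600000=0.2160; V=-0.360000+0.360000+0.216000=0.2160
k=5 load: inc=0.216000, refl=0.216000·-1.000000=-0.2160; V=0.000000+0.216000+-0.216000=0.0000
k=6 src: inc=-0.216000, refl=-0.216000·0.600000=-0.1296; V=0.216000+-0.216000+-0.129600=-0.1296
k=7 load: inc=-0.129600, refl=-0.129600·-1.000000=0.1296; V=0.000000+-0.129600+0.129600=0.0000

0 0 source 0.6000
1 3 load 0.0000
2 6 source -0.3600
3 9 load 0.0000
4 12 source 0.2160
5 15 load 0.0000
6 18 source -0.1296
7 21 load 0.0000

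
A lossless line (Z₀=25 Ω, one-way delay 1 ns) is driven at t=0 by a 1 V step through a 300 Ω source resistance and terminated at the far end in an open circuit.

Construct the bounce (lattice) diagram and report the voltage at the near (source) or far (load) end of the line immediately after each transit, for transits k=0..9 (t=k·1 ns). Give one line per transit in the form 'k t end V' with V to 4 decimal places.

0 0 source 0.0769
1 1 load 0.1538
2 2 source 0.2189
3 3 load 0.2840
4 4 source 0.3391
5 5 load 0.3942
6 6 source 0.4408
7 7 load 0.4874
8 8 source 0.5268
9 9 load 0.5662

Γ_L=1.000000, Γ_S=0.846154; launch V₁=1·25/325=0.076923
k=0 src: V=0.0769
k=1 load: inc=0.076923, refl=0.076923·1.000000=0.0769; V=0.000000+0.076923+0.076923=0.1538
k=2 src: inc=0.076923, refl=0.076923·0.846154=0.0651; V=0.076923+0.076923+0.065089=0.2189
k=3 load: inc=0.065089, refl=0.065089·1.000000=0.0651; V=0.153846+0.065089+0.065089=0.2840
k=4 src: inc=0.065089, refl=0.065089·0.846154=0.0551; V=0.218935+0.065089+0.055075=0.3391
k=5 load: inc=0.055075, refl=0.055075·1.000000=0.0551; V=0.284024+0.055075+0.055075=0.3942
k=6 src: inc=0.055075, refl=0.055075·0.846154=0.0466; V=0.339099+0.055075+0.046602=0.4408
k=7 load: inc=0.046602, refl=0.046602·1.000000=0.0466; V=0.394174+0.046602+0.046602=0.4874
k=8 src: inc=0.046602, refl=0.046602·0.846154=0.0394; V=0.440776+0.046602+0.039432=0.5268
k=9 load: inc=0.039432, refl=0.039432·1.000000=0.0394; V=0.487378+0.039432+0.039432=0.5662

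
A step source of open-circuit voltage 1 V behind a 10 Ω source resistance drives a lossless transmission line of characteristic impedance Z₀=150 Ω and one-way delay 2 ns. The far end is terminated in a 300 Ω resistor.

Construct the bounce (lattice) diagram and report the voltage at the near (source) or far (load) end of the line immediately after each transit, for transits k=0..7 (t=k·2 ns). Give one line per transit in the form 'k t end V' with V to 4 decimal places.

Γ_L=0.333333, Γ_S=-0.875000; launch V₁=1·150/160=0.937500
k=0 src: V=0.9375
k=1 load: inc=0.937500, refl=0.937500·0.333333=0.3125; V=0.000000+0.937500+0.312500=1.2500
k=2 src: inc=0.312500, refl=0.312500·-0.875000=-0.2734; V=0.937500+0.312500+-0.273438=0.9766
k=3 load: inc=-0.273438, refl=-0.273438·0.333333=-0.0911; V=1.250000+-0.273438+-0.091146=0.8854
k=4 src: inc=-0.091146, refl=-0.091146·-0.875000=0.0798; V=0.976562+-0.091146+0.079753=0.9652
k=5 load: inc=0.079753, refl=0.079753·0.333333=0.0266; V=0.885417+0.079753+0.026584=0.9918
k=6 src: inc=0.026584, refl=0.026584·-0.875000=-0.0233; V=0.965169+0.026584+-0.023261=0.9685
k=7 load: inc=-0.023261, refl=-0.023261·0.333333=-0.0078; V=0.991753+-0.023261+-0.007754=0.9607

0 0 source 0.9375
1 2 load 1.2500
2 4 source 0.9766
3 6 load 0.8854
4 8 source 0.9652
5 10 load 0.9918
6 12 source 0.9685
7 14 load 0.9607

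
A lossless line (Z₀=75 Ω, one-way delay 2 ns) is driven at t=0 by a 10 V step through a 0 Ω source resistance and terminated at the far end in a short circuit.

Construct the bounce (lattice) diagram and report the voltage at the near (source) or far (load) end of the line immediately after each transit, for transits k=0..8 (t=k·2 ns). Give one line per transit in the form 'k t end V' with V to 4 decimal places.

0 0 source 10.0000
1 2 load 0.0000
2 4 source 10.0000
3 6 load 0.0000
4 8 source 10.0000
5 10 load 0.0000
6 12 source 10.0000
7 14 load 0.0000
8 16 source 10.0000

Γ_L=-1.000000, Γ_S=-1.000000; launch V₁=10·75/75=10.000000
k=0 src: V=10.0000
k=1 load: inc=10.000000, refl=10.000000·-1.000000=-10.0000; V=0.000000+10.000000+-10.000000=0.0000
k=2 src: inc=-10.000000, refl=-10.000000·-1.000000=10.0000; V=10.000000+-10.000000+10.000000=10.0000
k=3 load: inc=10.000000, refl=10.000000·-1.000000=-10.0000; V=0.000000+10.000000+-10.000000=0.0000
k=4 src: inc=-10.000000, refl=-10.000000·-1.000000=10.0000; V=10.000000+-10.000000+10.000000=10.0000
k=5 load: inc=10.000000, refl=10.000000·-1.000000=-10.0000; V=0.000000+10.000000+-10.000000=0.0000
k=6 src: inc=-10.000000, refl=-10.000000·-1.000000=10.0000; V=10.000000+-10.000000+10.000000=10.0000
k=7 load: inc=10.000000, refl=10.000000·-1.000000=-10.0000; V=0.000000+10.000000+-10.000000=0.0000
k=8 src: inc=-10.000000, refl=-10.000000·-1.000000=10.0000; V=10.000000+-10.000000+10.000000=10.0000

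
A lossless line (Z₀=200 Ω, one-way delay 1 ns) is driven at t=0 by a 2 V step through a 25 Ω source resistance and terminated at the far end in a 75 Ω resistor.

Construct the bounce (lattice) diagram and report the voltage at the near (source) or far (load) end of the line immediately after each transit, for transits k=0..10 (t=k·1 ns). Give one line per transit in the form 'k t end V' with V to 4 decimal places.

0 0 source 1.7778
1 1 load 0.9697
2 2 source 1.5982
3 3 load 1.3125
4 4 source 1.5347
5 5 load 1.4337
6 6 source 1.5123
7 7 load 1.4766
8 8 source 1.5043
9 9 load 1.4917
10 10 source 1.5015

Γ_L=-0.454545, Γ_S=-0.777778; launch V₁=2·200/225=1.777778
k=0 src: V=1.7778
k=1 load: inc=1.777778, refl=1.777778·-0.454545=-0.8081; V=0.000000+1.777778+-0.808081=0.9697
k=2 src: inc=-0.808081, refl=-0.808081·-0.777778=0.6285; V=1.777778+-0.808081+0.628507=1.5982
k=3 load: inc=0.628507, refl=0.628507·-0.454545=-0.2857; V=0.969697+0.628507+-0.285685=1.3125
k=4 src: inc=-0.285685, refl=-0.285685·-0.777778=0.2222; V=1.598204+-0.285685+0.222200=1.5347
k=5 load: inc=0.222200, refl=0.222200·-0.454545=-0.1010; V=1.312519+0.222200+-0.101000=1.4337
k=6 src: inc=-0.101000, refl=-0.101000·-0.777778=0.0786; V=1.534719+-0.101000+0.078555=1.5123
k=7 load: inc=0.078555, refl=0.078555·-0.454545=-0.0357; V=1.433719+0.078555+-0.035707=1.4766
k=8 src: inc=-0.035707, refl=-0.035707·-0.777778=0.0278; V=1.512274+-0.035707+0.027772=1.5043
k=9 load: inc=0.027772, refl=0.027772·-0.454545=-0.0126; V=1.476567+0.027772+-0.012624=1.4917
k=10 src: inc=-0.012624, refl=-0.012624·-0.777778=0.0098; V=1.504339+-0.012624+0.009818=1.5015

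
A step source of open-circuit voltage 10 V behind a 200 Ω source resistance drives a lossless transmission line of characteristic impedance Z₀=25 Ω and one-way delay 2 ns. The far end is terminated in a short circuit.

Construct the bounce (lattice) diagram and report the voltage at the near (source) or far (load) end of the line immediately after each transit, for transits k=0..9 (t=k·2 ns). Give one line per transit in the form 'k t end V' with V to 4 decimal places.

0 0 source 1.1111
1 2 load 0.0000
2 4 source -0.8642
3 6 load 0.0000
4 8 source 0.6722
5 10 load 0.0000
6 12 source -0.5228
7 14 load 0.0000
8 16 source 0.4066
9 18 load 0.0000

Γ_L=-1.000000, Γ_S=0.777778; launch V₁=10·25/225=1.111111
k=0 src: V=1.1111
k=1 load: inc=1.111111, refl=1.111111·-1.000000=-1.1111; V=0.000000+1.111111+-1.111111=0.0000
k=2 src: inc=-1.111111, refl=-1.111111·0.777778=-0.8642; V=1.111111+-1.111111+-0.864198=-0.8642
k=3 load: inc=-0.864198, refl=-0.864198·-1.000000=0.8642; V=0.000000+-0.864198+0.864198=0.0000
k=4 src: inc=0.864198, refl=0.864198·0.777778=0.6722; V=-0.864198+0.864198+0.672154=0.6722
k=5 load: inc=0.672154, refl=0.672154·-1.000000=-0.6722; V=0.000000+0.672154+-0.672154=0.0000
k=6 src: inc=-0.672154, refl=-0.672154·0.777778=-0.5228; V=0.672154+-0.672154+-0.522786=-0.5228
k=7 load: inc=-0.522786, refl=-0.522786·-1.000000=0.5228; V=0.000000+-0.522786+0.522786=0.0000
k=8 src: inc=0.522786, refl=0.522786·0.777778=0.4066; V=-0.522786+0.522786+0.406611=0.4066
k=9 load: inc=0.406611, refl=0.406611·-1.000000=-0.4066; V=0.000000+0.406611+-0.406611=0.0000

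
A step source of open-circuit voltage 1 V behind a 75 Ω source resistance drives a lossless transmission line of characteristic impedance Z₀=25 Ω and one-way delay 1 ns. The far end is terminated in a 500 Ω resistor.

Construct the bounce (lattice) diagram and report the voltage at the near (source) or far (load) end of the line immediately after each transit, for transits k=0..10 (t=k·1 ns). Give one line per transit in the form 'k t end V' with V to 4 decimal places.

0 0 source 0.2500
1 1 load 0.4762
2 2 source 0.5893
3 3 load 0.6916
4 4 source 0.7428
5 5 load 0.7891
6 6 source 0.8122
7 7 load 0.8331
8 8 source 0.8436
9 9 load 0.8531
10 10 source 0.8578

Γ_L=0.904762, Γ_S=0.500000; launch V₁=1·25/100=0.250000
k=0 src: V=0.2500
k=1 load: inc=0.250000, refl=0.250000·0.904762=0.2262; V=0.000000+0.250000+0.226190=0.4762
k=2 src: inc=0.226190, refl=0.226190·0.500000=0.1131; V=0.250000+0.226190+0.113095=0.5893
k=3 load: inc=0.113095, refl=0.113095·0.904762=0.1023; V=0.476190+0.113095+0.102324=0.6916
k=4 src: inc=0.102324, refl=0.102324·0.500000=0.0512; V=0.589286+0.102324+0.051162=0.7428
k=5 load: inc=0.051162, refl=0.051162·0.904762=0.0463; V=0.691610+0.051162+0.046290=0.7891
k=6 src: inc=0.046290, refl=0.046290·0.500000=0.0231; V=0.742772+0.046290+0.023145=0.8122
k=7 load: inc=0.023145, refl=0.023145·0.904762=0.0209; V=0.789062+0.023145+0.020941=0.8331
k=8 src: inc=0.020941, refl=0.020941·0.500000=0.0105; V=0.812206+0.020941+0.010470=0.8436
k=9 load: inc=0.010470, refl=0.010470·0.904762=0.0095; V=0.833147+0.010470+0.009473=0.8531
k=10 src: inc=0.009473, refl=0.009473·0.500000=0.0047; V=0.843617+0.009473+0.004737=0.8578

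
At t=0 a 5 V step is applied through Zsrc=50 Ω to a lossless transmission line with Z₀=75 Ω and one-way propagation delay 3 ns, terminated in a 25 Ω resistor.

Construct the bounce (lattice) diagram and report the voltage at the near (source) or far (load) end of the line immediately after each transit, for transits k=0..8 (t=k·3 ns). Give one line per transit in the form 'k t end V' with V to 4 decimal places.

0 0 source 3.0000
1 3 load 1.5000
2 6 source 1.8000
3 9 load 1.6500
4 12 source 1.6800
5 15 load 1.6650
6 18 source 1.6680
7 21 load 1.6665
8 24 source 1.6668

Γ_L=-0.500000, Γ_S=-0.200000; launch V₁=5·75/125=3.000000
k=0 src: V=3.0000
k=1 load: inc=3.000000, refl=3.000000·-0.500000=-1.5000; V=0.000000+3.000000+-1.500000=1.5000
k=2 src: inc=-1.500000, refl=-1.500000·-0.200000=0.3000; V=3.000000+-1.500000+0.300000=1.8000
k=3 load: inc=0.300000, refl=0.300000·-0.500000=-0.1500; V=1.500000+0.300000+-0.150000=1.6500
k=4 src: inc=-0.150000, refl=-0.150000·-0.200000=0.0300; V=1.800000+-0.150000+0.030000=1.6800
k=5 load: inc=0.030000, refl=0.030000·-0.500000=-0.0150; V=1.650000+0.030000+-0.015000=1.6650
k=6 src: inc=-0.015000, refl=-0.015000·-0.200000=0.0030; V=1.680000+-0.015000+0.003000=1.6680
k=7 load: inc=0.003000, refl=0.003000·-0.500000=-0.0015; V=1.665000+0.003000+-0.001500=1.6665
k=8 src: inc=-0.001500, refl=-0.001500·-0.200000=0.0003; V=1.668000+-0.001500+0.000300=1.6668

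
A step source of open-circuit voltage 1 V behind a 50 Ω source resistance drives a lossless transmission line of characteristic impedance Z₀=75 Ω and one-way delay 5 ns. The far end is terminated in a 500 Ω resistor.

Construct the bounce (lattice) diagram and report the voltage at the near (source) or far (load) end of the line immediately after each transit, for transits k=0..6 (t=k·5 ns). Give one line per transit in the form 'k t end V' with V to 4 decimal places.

Γ_L=0.739130, Γ_S=-0.200000; launch V₁=1·75/125=0.600000
k=0 src: V=0.6000
k=1 load: inc=0.600000, refl=0.600000·0.739130=0.4435; V=0.000000+0.600000+0.443478=1.0435
k=2 src: inc=0.443478, refl=0.443478·-0.200000=-0.0887; V=0.600000+0.443478+-0.088696=0.9548
k=3 load: inc=-0.088696, refl=-0.088696·0.739130=-0.0656; V=1.043478+-0.088696+-0.065558=0.8892
k=4 src: inc=-0.065558, refl=-0.065558·-0.200000=0.0131; V=0.954783+-0.065558+0.013112=0.9023
k=5 load: inc=0.013112, refl=0.013112·0.739130=0.0097; V=0.889225+0.013112+0.009691=0.9120
k=6 src: inc=0.009691, refl=0.009691·-0.200000=-0.0019; V=0.902336+0.009691+-0.001938=0.9101

0 0 source 0.6000
1 5 load 1.0435
2 10 source 0.9548
3 15 load 0.8892
4 20 source 0.9023
5 25 load 0.9120
6 30 source 0.9101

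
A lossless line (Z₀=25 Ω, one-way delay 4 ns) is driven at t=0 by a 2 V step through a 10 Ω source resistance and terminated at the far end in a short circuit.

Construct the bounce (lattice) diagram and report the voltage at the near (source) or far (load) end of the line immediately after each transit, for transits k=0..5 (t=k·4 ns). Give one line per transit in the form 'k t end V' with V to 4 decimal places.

Γ_L=-1.000000, Γ_S=-0.428571; launch V₁=2·25/35=1.428571
k=0 src: V=1.4286
k=1 load: inc=1.428571, refl=1.428571·-1.000000=-1.4286; V=0.000000+1.428571+-1.428571=0.0000
k=2 src: inc=-1.428571, refl=-1.428571·-0.428571=0.6122; V=1.428571+-1.428571+0.612245=0.6122
k=3 load: inc=0.612245, refl=0.612245·-1.000000=-0.6122; V=0.000000+0.612245+-0.612245=0.0000
k=4 src: inc=-0.612245, refl=-0.612245·-0.428571=0.2624; V=0.612245+-0.612245+0.262391=0.2624
k=5 load: inc=0.262391, refl=0.262391·-1.000000=-0.2624; V=0.000000+0.262391+-0.262391=0.0000

0 0 source 1.4286
1 4 load 0.0000
2 8 source 0.6122
3 12 load 0.0000
4 16 source 0.2624
5 20 load 0.0000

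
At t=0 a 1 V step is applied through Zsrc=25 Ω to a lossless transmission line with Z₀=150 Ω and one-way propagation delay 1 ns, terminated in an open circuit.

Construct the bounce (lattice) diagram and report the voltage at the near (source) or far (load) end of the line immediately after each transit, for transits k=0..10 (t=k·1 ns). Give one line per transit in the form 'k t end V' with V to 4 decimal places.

0 0 source 0.8571
1 1 load 1.7143
2 2 source 1.1020
3 3 load 0.4898
4 4 source 0.9271
5 5 load 1.3644
6 6 source 1.0521
7 7 load 0.7397
8 8 source 0.9628
9 9 load 1.1859
10 10 source 1.0266

Γ_L=1.000000, Γ_S=-0.714286; launch V₁=1·150/175=0.857143
k=0 src: V=0.8571
k=1 load: inc=0.857143, refl=0.857143·1.000000=0.8571; V=0.000000+0.857143+0.857143=1.7143
k=2 src: inc=0.857143, refl=0.857143·-0.714286=-0.6122; V=0.857143+0.857143+-0.612245=1.1020
k=3 load: inc=-0.612245, refl=-0.612245·1.000000=-0.6122; V=1.714286+-0.612245+-0.612245=0.4898
k=4 src: inc=-0.612245, refl=-0.612245·-0.714286=0.4373; V=1.102041+-0.612245+0.437318=0.9271
k=5 load: inc=0.437318, refl=0.437318·1.000000=0.4373; V=0.489796+0.437318+0.437318=1.3644
k=6 src: inc=0.437318, refl=0.437318·-0.714286=-0.3124; V=0.927114+0.437318+-0.312370=1.0521
k=7 load: inc=-0.312370, refl=-0.312370·1.000000=-0.3124; V=1.364431+-0.312370+-0.312370=0.7397
k=8 src: inc=-0.312370, refl=-0.312370·-0.714286=0.2231; V=1.052062+-0.312370+0.223121=0.9628
k=9 load: inc=0.223121, refl=0.223121·1.000000=0.2231; V=0.739692+0.223121+0.223121=1.1859
k=10 src: inc=0.223121, refl=0.223121·-0.714286=-0.1594; V=0.962813+0.223121+-0.159372=1.0266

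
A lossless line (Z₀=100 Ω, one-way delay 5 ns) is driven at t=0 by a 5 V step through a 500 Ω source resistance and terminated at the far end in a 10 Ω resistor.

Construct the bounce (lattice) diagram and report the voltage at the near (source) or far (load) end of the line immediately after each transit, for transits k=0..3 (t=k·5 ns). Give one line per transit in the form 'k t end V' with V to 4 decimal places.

0 0 source 0.8333
1 5 load 0.1515
2 10 source -0.3030
3 15 load 0.0689

Γ_L=-0.818182, Γ_S=0.666667; launch V₁=5·100/600=0.833333
k=0 src: V=0.8333
k=1 load: inc=0.833333, refl=0.833333·-0.818182=-0.6818; V=0.000000+0.833333+-0.681818=0.1515
k=2 src: inc=-0.681818, refl=-0.681818·0.666667=-0.4545; V=0.833333+-0.681818+-0.454545=-0.3030
k=3 load: inc=-0.454545, refl=-0.454545·-0.818182=0.3719; V=0.151515+-0.454545+0.371901=0.0689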